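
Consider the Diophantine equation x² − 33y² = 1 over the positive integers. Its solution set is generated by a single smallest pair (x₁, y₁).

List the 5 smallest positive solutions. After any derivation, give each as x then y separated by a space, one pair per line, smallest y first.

√33 = [5; 1,2,1,10, …], period ℓ=4 (even) → k=3
k=0  a_k=5  p_k/q_k = 5/1
k=1  a_k=1  p_k/q_k = 6/1
k=2  a_k=2  p_k/q_k = 17/3
k=3  a_k=1  p_k/q_k = 23/4
fundamental: x₁=23, y₁=4  (since 529 − 33·16 = 1)
k=2:  x_2 = 23·23+33·4·4 = 1057,  y_2 = 23·4+4·23 = 184
k=3:  x_3 = 23·1057+33·4·184 = 48599,  y_3 = 23·184+4·1057 = 8460
k=4:  x_4 = 23·48599+33·4·8460 = 2234497,  y_4 = 23·8460+4·48599 = 388976
k=5:  x_5 = 23·2234497+33·4·388976 = 102738263,  y_5 = 23·388976+4·2234497 = 17884436

23 4
1057 184
48599 8460
2234497 388976
102738263 17884436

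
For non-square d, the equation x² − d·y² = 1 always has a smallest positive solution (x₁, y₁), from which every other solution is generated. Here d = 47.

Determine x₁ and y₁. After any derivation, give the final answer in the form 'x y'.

48 7

d=47: √d = [6; 1,5,1,12] (ℓ=4, even), read p_3/q_3
i=0: a=6 ⇒ p=6, q=1
i=1: a=1 ⇒ p=7, q=1
i=2: a=5 ⇒ p=41, q=6
i=3: a=1 ⇒ p=48, q=7
fundamental: x₁=48, y₁=7  (since 2304 − 47·49 = 1)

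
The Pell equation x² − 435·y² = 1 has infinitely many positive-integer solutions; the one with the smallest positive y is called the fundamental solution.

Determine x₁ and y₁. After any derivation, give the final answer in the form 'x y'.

√435 → a₀=20, period (1,5,1,40); ℓ=4 even so k=3
step 0: (20, 1)  from 20·(1,0) + (0,1)
step 1: (21, 1)  from 1·(20,1) + (1,0)
step 2: (125, 6)  from 5·(21,1) + (20,1)
step 3: (146, 7)  from 1·(125,6) + (21,1)
→ (146, 7).  Check: 146²=21316, 435·7²=21315, difference 1.

146 7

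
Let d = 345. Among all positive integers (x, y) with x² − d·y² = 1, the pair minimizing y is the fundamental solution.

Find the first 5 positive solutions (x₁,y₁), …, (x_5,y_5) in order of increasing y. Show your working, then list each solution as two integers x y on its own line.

6761 364
91422241 4922008
1236211536041 66555391812
16716052298924161 899962003159856
226034457949840969001 12169286140172181020

√345 = [18; 1,1,2,1,6,1,2,1,1,36, …], period ℓ=10 (even) → k=9
k=0  a_k=18  p_k/q_k = 18/1
k=1  a_k=1  p_k/q_k = 19/1
…
k=4  a_k=1  p_k/q_k = 130/7
k=5  a_k=6  p_k/q_k = 873/47
…
k=7  a_k=2  p_k/q_k = 2879/155
k=8  a_k=1  p_k/q_k = 3882/209
k=9  a_k=1  p_k/q_k = 6761/364
→ (6761, 364).  Check: 6761²=45711121, 345·364²=45711120, difference 1.
n=2: (6761,364)∘(6761,364) = (6761·6761+345·364·364, 6761·364+364·6761) = (91422241,4922008)
n=3: (91422241,4922008)∘(6761,364) = (6761·91422241+345·364·4922008, 6761·4922008+364·91422241) = (1236211536041,66555391812)
n=4: (1236211536041,66555391812)∘(6761,364) = (6761·1236211536041+345·364·66555391812, 6761·66555391812+364·1236211536041) = (16716052298924161,899962003159856)
n=5: (16716052298924161,899962003159856)∘(6761,364) = (6761·16716052298924161+345·364·899962003159856, 6761·899962003159856+364·16716052298924161) = (226034457949840969001,12169286140172181020)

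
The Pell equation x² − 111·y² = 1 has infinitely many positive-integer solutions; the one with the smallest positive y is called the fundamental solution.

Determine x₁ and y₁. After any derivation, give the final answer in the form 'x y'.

295 28

d=111: √d = [10; 1,1,6,1,1,20] (ℓ=6, even), read p_5/q_5
k=0  a_k=10  p_k/q_k = 10/1
…
k=4  a_k=1  p_k/q_k = 158/15
k=5  a_k=1  p_k/q_k = 295/28
→ (295, 28).  Check: 295²=87025, 111·28²=87024, difference 1.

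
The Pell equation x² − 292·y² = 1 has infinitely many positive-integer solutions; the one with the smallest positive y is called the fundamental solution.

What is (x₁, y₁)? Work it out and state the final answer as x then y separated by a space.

2281249 133500

[17; 11,2,1,3,8,3,1,2,11,34] for √292; ℓ=10 ⇒ convergent index 9
k=0  a_k=17  p_k/q_k = 17/1
k=1  a_k=11  p_k/q_k = 188/11
k=2  a_k=2  p_k/q_k = 393/23
…
k=7  a_k=1  p_k/q_k = 72812/4261
k=8  a_k=2  p_k/q_k = 200767/11749
k=9  a_k=11  p_k/q_k = 2281249/133500
fundamental: x₁=2281249, y₁=133500  (since 5204097000001 − 292·17822250000 = 1)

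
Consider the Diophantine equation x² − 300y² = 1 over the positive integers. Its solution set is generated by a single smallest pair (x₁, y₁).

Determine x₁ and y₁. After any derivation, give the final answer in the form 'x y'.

√300 → a₀=17, period (3,8,3,34); ℓ=4 even so k=3
a_0=17:  p_0=17·1+0=17,  q_0=17·0+1=1
a_1=3:  p_1=3·17+1=52,  q_1=3·1+0=3
a_2=8:  p_2=8·52+17=433,  q_2=8·3+1=25
a_3=3:  p_3=3·433+52=1351,  q_3=3·25+3=78
(x₁, y₁) = (1351, 78);  1351² − 300·78² = 1 ✓

1351 78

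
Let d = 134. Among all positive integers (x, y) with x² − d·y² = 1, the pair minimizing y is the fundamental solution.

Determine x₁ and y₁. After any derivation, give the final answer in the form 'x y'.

145925 12606

d=134: √d = [11; 1,1,2,1,3,…,1,1,22] (ℓ=14, even), read p_13/q_13
i=0: a=11 ⇒ p=11, q=1
…
i=4: a=1 ⇒ p=81, q=7
…
i=6: a=1 ⇒ p=382, q=33
…
i=12: a=1 ⇒ p=84029, q=7259
i=13: a=1 ⇒ p=145925, q=12606
fundamental: x₁=145925, y₁=12606  (since 21294105625 − 134·158911236 = 1)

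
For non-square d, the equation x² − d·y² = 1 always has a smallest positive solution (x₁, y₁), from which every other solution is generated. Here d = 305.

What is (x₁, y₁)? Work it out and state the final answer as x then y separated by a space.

d=305: √d = [17; 2,6,2,34] (ℓ=4, even), read p_3/q_3
a_0=17:  p_0=17·1+0=17,  q_0=17·0+1=1
…
a_2=6:  p_2=6·35+17=227,  q_2=6·2+1=13
a_3=2:  p_3=2·227+35=489,  q_3=2·13+2=28
→ (489, 28).  Check: 489²=239121, 305·28²=239120, difference 1.

489 28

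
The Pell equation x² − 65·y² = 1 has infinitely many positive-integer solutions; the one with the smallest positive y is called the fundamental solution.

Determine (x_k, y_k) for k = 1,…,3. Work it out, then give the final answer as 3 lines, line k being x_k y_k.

129 16
33281 4128
8586369 1065008

d=65: √d = [8; 16] (ℓ=1, odd), read p_1/q_1
a_0=8:  p_0=8·1+0=8,  q_0=8·0+1=1
a_1=16:  p_1=16·8+1=129,  q_1=16·1+0=16
→ (129, 16).  Check: 129²=16641, 65·16²=16640, difference 1.
k=2:  x_2 = 129·129+65·16·16 = 33281,  y_2 = 129·16+16·129 = 4128
k=3:  x_3 = 129·33281+65·16·4128 = 8586369,  y_3 = 129·4128+16·33281 = 1065008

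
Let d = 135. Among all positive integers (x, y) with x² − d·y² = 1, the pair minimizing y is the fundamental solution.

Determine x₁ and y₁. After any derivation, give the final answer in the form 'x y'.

244 21

√135 → a₀=11, period (1,1,1,1,1,1,1,22); ℓ=8 even so k=7
step 0: (11, 1)  from 11·(1,0) + (0,1)
step 1: (12, 1)  from 1·(11,1) + (1,0)
step 2: (23, 2)  from 1·(12,1) + (11,1)
…
step 4: (58, 5)  from 1·(35,3) + (23,2)
step 5: (93, 8)  from 1·(58,5) + (35,3)
step 6: (151, 13)  from 1·(93,8) + (58,5)
step 7: (244, 21)  from 1·(151,13) + (93,8)
(x₁, y₁) = (244, 21);  244² − 135·21² = 1 ✓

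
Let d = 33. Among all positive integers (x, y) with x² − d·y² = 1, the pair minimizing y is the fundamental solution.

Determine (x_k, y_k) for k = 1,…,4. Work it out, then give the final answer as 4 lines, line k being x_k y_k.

23 4
1057 184
48599 8460
2234497 388976

d=33: √d = [5; 1,2,1,10] (ℓ=4, even), read p_3/q_3
step 0: (5, 1)  from 5·(1,0) + (0,1)
…
step 2: (17, 3)  from 2·(6,1) + (5,1)
step 3: (23, 4)  from 1·(17,3) + (6,1)
fundamental: x₁=23, y₁=4  (since 529 − 33·16 = 1)
n=2: (23,4)∘(23,4) = (23·23+33·4·4, 23·4+4·23) = (1057,184)
n=3: (1057,184)∘(23,4) = (23·1057+33·4·184, 23·184+4·1057) = (48599,8460)
n=4: (48599,8460)∘(23,4) = (23·48599+33·4·8460, 23·8460+4·48599) = (2234497,388976)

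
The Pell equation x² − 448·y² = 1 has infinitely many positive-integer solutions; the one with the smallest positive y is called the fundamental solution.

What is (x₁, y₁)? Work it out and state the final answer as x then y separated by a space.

127 6

√448 = [21; 6,42, …], period ℓ=2 (even) → k=1
a_0=21:  p_0=21·1+0=21,  q_0=21·0+1=1
a_1=6:  p_1=6·21+1=127,  q_1=6·1+0=6
→ (127, 6).  Check: 127²=16129, 448·6²=16128, difference 1.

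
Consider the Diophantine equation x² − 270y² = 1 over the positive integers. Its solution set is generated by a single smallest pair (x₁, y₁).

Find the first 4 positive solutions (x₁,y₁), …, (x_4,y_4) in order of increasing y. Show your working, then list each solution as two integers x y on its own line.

√270 → a₀=16, period (2,3,6,3,2,32); ℓ=6 even so k=5
a_0=16:  p_0=16·1+0=16,  q_0=16·0+1=1
a_1=2:  p_1=2·16+1=33,  q_1=2·1+0=2
a_2=3:  p_2=3·33+16=115,  q_2=3·2+1=7
…
a_4=3:  p_4=3·723+115=2284,  q_4=3·44+7=139
a_5=2:  p_5=2·2284+723=5291,  q_5=2·139+44=322
fundamental: x₁=5291, y₁=322  (since 27994681 − 270·103684 = 1)
(x_2, y_2) = (5291·5291 + 270·322·322, 5291·322 + 322·5291) = (55989361, 3407404)
(x_3, y_3) = (5291·55989361 + 270·322·3407404, 5291·3407404 + 322·55989361) = (592479412811, 36057148806)
(x_4, y_4) = (5291·592479412811 + 270·322·36057148806, 5291·36057148806 + 322·592479412811) = (6269617090376641, 381556745257688)

5291 322
55989361 3407404
592479412811 36057148806
6269617090376641 381556745257688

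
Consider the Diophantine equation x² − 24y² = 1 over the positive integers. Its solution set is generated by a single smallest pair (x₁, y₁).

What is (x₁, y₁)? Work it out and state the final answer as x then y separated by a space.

5 1

√24 = [4; 1,8, …], period ℓ=2 (even) → k=1
i=0: a=4 ⇒ p=4, q=1
i=1: a=1 ⇒ p=5, q=1
fundamental: x₁=5, y₁=1  (since 25 − 24·1 = 1)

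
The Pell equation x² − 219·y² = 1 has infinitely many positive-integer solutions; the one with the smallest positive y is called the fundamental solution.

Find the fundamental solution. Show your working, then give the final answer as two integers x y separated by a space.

√219 = [14; 1,3,1,28, …], period ℓ=4 (even) → k=3
a_0=14:  p_0=14·1+0=14,  q_0=14·0+1=1
…
a_2=3:  p_2=3·15+14=59,  q_2=3·1+1=4
a_3=1:  p_3=1·59+15=74,  q_3=1·4+1=5
fundamental: x₁=74, y₁=5  (since 5476 − 219·25 = 1)

74 5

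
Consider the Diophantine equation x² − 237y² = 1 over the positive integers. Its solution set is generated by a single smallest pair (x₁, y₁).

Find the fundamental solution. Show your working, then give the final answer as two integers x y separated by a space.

228151 14820

d=237: √d = [15; 2,1,1,7,10,7,1,1,2,30] (ℓ=10, even), read p_9/q_9
k=0  a_k=15  p_k/q_k = 15/1
k=1  a_k=2  p_k/q_k = 31/2
…
k=3  a_k=1  p_k/q_k = 77/5
k=4  a_k=7  p_k/q_k = 585/38
…
k=6  a_k=7  p_k/q_k = 42074/2733
…
k=8  a_k=1  p_k/q_k = 90075/5851
k=9  a_k=2  p_k/q_k = 228151/14820
(x₁, y₁) = (228151, 14820);  228151² − 237·14820² = 1 ✓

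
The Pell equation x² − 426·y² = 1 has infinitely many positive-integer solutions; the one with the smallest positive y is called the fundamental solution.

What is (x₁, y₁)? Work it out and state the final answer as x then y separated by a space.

√426 → a₀=20, period (1,1,1,3,2,6,2,3,1,1,1,40); ℓ=12 even so k=11
step 0: (20, 1)  from 20·(1,0) + (0,1)
step 1: (21, 1)  from 1·(20,1) + (1,0)
step 2: (41, 2)  from 1·(21,1) + (20,1)
…
step 4: (227, 11)  from 3·(62,3) + (41,2)
…
step 6: (3323, 161)  from 6·(516,25) + (227,11)
step 7: (7162, 347)  from 2·(3323,161) + (516,25)
step 8: (24809, 1202)  from 3·(7162,347) + (3323,161)
step 9: (31971, 1549)  from 1·(24809,1202) + (7162,347)
step 10: (56780, 2751)  from 1·(31971,1549) + (24809,1202)
step 11: (88751, 4300)  from 1·(56780,2751) + (31971,1549)
(x₁, y₁) = (88751, 4300);  88751² − 426·4300² = 1 ✓

88751 4300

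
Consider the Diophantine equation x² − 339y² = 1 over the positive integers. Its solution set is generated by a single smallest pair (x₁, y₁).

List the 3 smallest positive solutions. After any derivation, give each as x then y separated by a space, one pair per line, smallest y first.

97970 5321
19196241799 1042596740
3761311617998090 204286405230279

d=339: √d = [18; 2,2,2,1,17,1,2,2,2,36] (ℓ=10, even), read p_9/q_9
k=0  a_k=18  p_k/q_k = 18/1
…
k=3  a_k=2  p_k/q_k = 221/12
…
k=5  a_k=17  p_k/q_k = 5542/301
k=6  a_k=1  p_k/q_k = 5855/318
k=7  a_k=2  p_k/q_k = 17252/937
k=8  a_k=2  p_k/q_k = 40359/2192
k=9  a_k=2  p_k/q_k = 97970/5321
→ (97970, 5321).  Check: 97970²=9598120900, 339·5321²=9598120899, difference 1.
(97970+5321√339)^2 = 19196241799 + 1042596740√339
(97970+5321√339)^3 = 3761311617998090 + 204286405230279√339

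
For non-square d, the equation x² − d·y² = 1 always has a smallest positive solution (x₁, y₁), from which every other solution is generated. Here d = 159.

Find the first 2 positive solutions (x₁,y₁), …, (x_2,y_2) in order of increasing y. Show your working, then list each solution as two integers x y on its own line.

√159 = [12; 1,1,1,1,3,1,1,1,1,24, …], period ℓ=10 (even) → k=9
a_0=12:  p_0=12·1+0=12,  q_0=12·0+1=1
a_1=1:  p_1=1·12+1=13,  q_1=1·1+0=1
…
a_3=1:  p_3=1·25+13=38,  q_3=1·2+1=3
…
a_5=3:  p_5=3·63+38=227,  q_5=3·5+3=18
a_6=1:  p_6=1·227+63=290,  q_6=1·18+5=23
a_7=1:  p_7=1·290+227=517,  q_7=1·23+18=41
a_8=1:  p_8=1·517+290=807,  q_8=1·41+23=64
a_9=1:  p_9=1·807+517=1324,  q_9=1·64+41=105
(x₁, y₁) = (1324, 105);  1324² − 159·105² = 1 ✓
(1324+105√159)^2 = 3505951 + 278040√159

1324 105
3505951 278040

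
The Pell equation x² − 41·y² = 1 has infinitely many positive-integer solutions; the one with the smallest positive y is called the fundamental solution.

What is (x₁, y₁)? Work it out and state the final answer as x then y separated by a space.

d=41: √d = [6; 2,2,12] (ℓ=3, odd), read p_5/q_5
step 0: (6, 1)  from 6·(1,0) + (0,1)
step 1: (13, 2)  from 2·(6,1) + (1,0)
step 2: (32, 5)  from 2·(13,2) + (6,1)
…
step 4: (826, 129)  from 2·(397,62) + (32,5)
step 5: (2049, 320)  from 2·(826,129) + (397,62)
→ (2049, 320).  Check: 2049²=4198401, 41·320²=4198400, difference 1.

2049 320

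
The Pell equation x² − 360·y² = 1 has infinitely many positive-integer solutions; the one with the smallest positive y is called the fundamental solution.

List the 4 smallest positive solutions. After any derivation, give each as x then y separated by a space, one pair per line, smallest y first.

d=360: √d = [18; 1,36] (ℓ=2, even), read p_1/q_1
k=0  a_k=18  p_k/q_k = 18/1
k=1  a_k=1  p_k/q_k = 19/1
(x₁, y₁) = (19, 1);  19² − 360·1² = 1 ✓
n=2: (19,1)∘(19,1) = (19·19+360·1·1, 19·1+1·19) = (721,38)
n=3: (721,38)∘(19,1) = (19·721+360·1·38, 19·38+1·721) = (27379,1443)
n=4: (27379,1443)∘(19,1) = (19·27379+360·1·1443, 19·1443+1·27379) = (1039681,54796)

19 1
721 38
27379 1443
1039681 54796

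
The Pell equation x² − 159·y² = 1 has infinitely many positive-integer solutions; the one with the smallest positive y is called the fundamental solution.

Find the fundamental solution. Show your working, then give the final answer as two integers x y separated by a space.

1324 105

d=159: √d = [12; 1,1,1,1,3,1,1,1,1,24] (ℓ=10, even), read p_9/q_9
a_0=12:  p_0=12·1+0=12,  q_0=12·0+1=1
…
a_3=1:  p_3=1·25+13=38,  q_3=1·2+1=3
…
a_6=1:  p_6=1·227+63=290,  q_6=1·18+5=23
a_7=1:  p_7=1·290+227=517,  q_7=1·23+18=41
a_8=1:  p_8=1·517+290=807,  q_8=1·41+23=64
a_9=1:  p_9=1·807+517=1324,  q_9=1·64+41=105
→ (1324, 105).  Check: 1324²=1752976, 159·105²=1752975, difference 1.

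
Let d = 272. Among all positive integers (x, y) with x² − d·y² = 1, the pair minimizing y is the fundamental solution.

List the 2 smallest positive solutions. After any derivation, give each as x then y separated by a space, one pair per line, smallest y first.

√272 → a₀=16, period (2,32); ℓ=2 even so k=1
k=0  a_k=16  p_k/q_k = 16/1
k=1  a_k=2  p_k/q_k = 33/2
→ (33, 2).  Check: 33²=1089, 272·2²=1088, difference 1.
n=2: (33,2)∘(33,2) = (33·33+272·2·2, 33·2+2·33) = (2177,132)

33 2
2177 132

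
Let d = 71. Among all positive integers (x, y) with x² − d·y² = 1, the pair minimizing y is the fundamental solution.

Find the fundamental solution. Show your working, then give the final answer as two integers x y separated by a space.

d=71: √d = [8; 2,2,1,7,1,2,2,16] (ℓ=8, even), read p_7/q_7
k=0  a_k=8  p_k/q_k = 8/1
…
k=2  a_k=2  p_k/q_k = 42/5
k=3  a_k=1  p_k/q_k = 59/7
k=4  a_k=7  p_k/q_k = 455/54
k=5  a_k=1  p_k/q_k = 514/61
k=6  a_k=2  p_k/q_k = 1483/176
k=7  a_k=2  p_k/q_k = 3480/413
→ (3480, 413).  Check: 3480²=12110400, 71·413²=12110399, difference 1.

3480 413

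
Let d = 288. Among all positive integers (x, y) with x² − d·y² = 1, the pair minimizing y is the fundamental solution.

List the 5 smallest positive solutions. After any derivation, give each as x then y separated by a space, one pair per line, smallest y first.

17 1
577 34
19601 1155
665857 39236
22619537 1332869

[16; 1,32] for √288; ℓ=2 ⇒ convergent index 1
k=0  a_k=16  p_k/q_k = 16/1
k=1  a_k=1  p_k/q_k = 17/1
(x₁, y₁) = (17, 1);  17² − 288·1² = 1 ✓
(17+1√288)^2 = 577 + 34√288
(17+1√288)^3 = 19601 + 1155√288
(17+1√288)^4 = 665857 + 39236√288
(17+1√288)^5 = 22619537 + 1332869√288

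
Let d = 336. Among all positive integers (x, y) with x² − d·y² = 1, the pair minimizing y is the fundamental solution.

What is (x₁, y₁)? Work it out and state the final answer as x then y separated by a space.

[18; 3,36] for √336; ℓ=2 ⇒ convergent index 1
a_0=18:  p_0=18·1+0=18,  q_0=18·0+1=1
a_1=3:  p_1=3·18+1=55,  q_1=3·1+0=3
→ (55, 3).  Check: 55²=3025, 336·3²=3024, difference 1.

55 3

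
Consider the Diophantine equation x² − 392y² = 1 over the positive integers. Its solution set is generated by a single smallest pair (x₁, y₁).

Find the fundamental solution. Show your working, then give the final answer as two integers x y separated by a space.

99 5

√392 → a₀=19, period (1,3,1,38); ℓ=4 even so k=3
step 0: (19, 1)  from 19·(1,0) + (0,1)
step 1: (20, 1)  from 1·(19,1) + (1,0)
step 2: (79, 4)  from 3·(20,1) + (19,1)
step 3: (99, 5)  from 1·(79,4) + (20,1)
(x₁, y₁) = (99, 5);  99² − 392·5² = 1 ✓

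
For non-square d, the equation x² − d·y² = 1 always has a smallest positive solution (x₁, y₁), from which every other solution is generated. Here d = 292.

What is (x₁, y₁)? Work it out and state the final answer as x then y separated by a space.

d=292: √d = [17; 11,2,1,3,8,3,1,2,11,34] (ℓ=10, even), read p_9/q_9
step 0: (17, 1)  from 17·(1,0) + (0,1)
step 1: (188, 11)  from 11·(17,1) + (1,0)
step 2: (393, 23)  from 2·(188,11) + (17,1)
step 3: (581, 34)  from 1·(393,23) + (188,11)
step 4: (2136, 125)  from 3·(581,34) + (393,23)
step 5: (17669, 1034)  from 8·(2136,125) + (581,34)
step 6: (55143, 3227)  from 3·(17669,1034) + (2136,125)
step 7: (72812, 4261)  from 1·(55143,3227) + (17669,1034)
step 8: (200767, 11749)  from 2·(72812,4261) + (55143,3227)
step 9: (2281249, 133500)  from 11·(200767,11749) + (72812,4261)
(x₁, y₁) = (2281249, 133500);  2281249² − 292·133500² = 1 ✓

2281249 133500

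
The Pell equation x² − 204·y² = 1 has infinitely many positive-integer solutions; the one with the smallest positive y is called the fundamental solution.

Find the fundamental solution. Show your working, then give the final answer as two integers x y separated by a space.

4999 350

[14; 3,1,1,6,1,1,3,28] for √204; ℓ=8 ⇒ convergent index 7
i=0: a=14 ⇒ p=14, q=1
…
i=3: a=1 ⇒ p=100, q=7
…
i=5: a=1 ⇒ p=757, q=53
i=6: a=1 ⇒ p=1414, q=99
i=7: a=3 ⇒ p=4999, q=350
→ (4999, 350).  Check: 4999²=24990001, 204·350²=24990000, difference 1.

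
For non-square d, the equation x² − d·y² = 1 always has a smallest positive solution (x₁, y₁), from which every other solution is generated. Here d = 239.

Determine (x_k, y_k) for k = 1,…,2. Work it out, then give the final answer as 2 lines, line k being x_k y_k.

√239 = [15; 2,5,1,2,4,15,4,2,1,5,2,30, …], period ℓ=12 (even) → k=11
step 0: (15, 1)  from 15·(1,0) + (0,1)
…
step 6: (37907, 2452)  from 15·(2489,161) + (572,37)
…
step 9: (500258, 32359)  from 1·(346141,22390) + (154117,9969)
step 10: (2847431, 184185)  from 5·(500258,32359) + (346141,22390)
step 11: (6195120, 400729)  from 2·(2847431,184185) + (500258,32359)
fundamental: x₁=6195120, y₁=400729  (since 38379511814400 − 239·160583731441 = 1)
(6195120+400729√239)^2 = 76759023628799 + 4965128484960√239

6195120 400729
76759023628799 4965128484960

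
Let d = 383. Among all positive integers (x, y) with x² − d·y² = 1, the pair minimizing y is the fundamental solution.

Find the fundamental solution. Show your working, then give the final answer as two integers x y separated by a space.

d=383: √d = [19; 1,1,3,19,3,1,1,38] (ℓ=8, even), read p_7/q_7
i=0: a=19 ⇒ p=19, q=1
…
i=2: a=1 ⇒ p=39, q=2
…
i=6: a=1 ⇒ p=10705, q=547
i=7: a=1 ⇒ p=18768, q=959
→ (18768, 959).  Check: 18768²=352237824, 383·959²=352237823, difference 1.

18768 959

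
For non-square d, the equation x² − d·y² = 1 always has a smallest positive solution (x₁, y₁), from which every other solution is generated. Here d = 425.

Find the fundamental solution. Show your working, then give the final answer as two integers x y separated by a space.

143649 6968

d=425: √d = [20; 1,1,1,1,1,1,40] (ℓ=7, odd), read p_13/q_13
i=0: a=20 ⇒ p=20, q=1
i=1: a=1 ⇒ p=21, q=1
…
i=3: a=1 ⇒ p=62, q=3
i=4: a=1 ⇒ p=103, q=5
i=5: a=1 ⇒ p=165, q=8
…
i=7: a=40 ⇒ p=10885, q=528
i=8: a=1 ⇒ p=11153, q=541
i=9: a=1 ⇒ p=22038, q=1069
i=10: a=1 ⇒ p=33191, q=1610
…
i=12: a=1 ⇒ p=88420, q=4289
i=13: a=1 ⇒ p=143649, q=6968
→ (143649, 6968).  Check: 143649²=20635035201, 425·6968²=20635035200, difference 1.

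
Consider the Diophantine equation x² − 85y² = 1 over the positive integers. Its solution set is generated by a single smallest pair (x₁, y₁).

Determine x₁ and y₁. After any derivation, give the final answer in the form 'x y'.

285769 30996

d=85: √d = [9; 4,1,1,4,18] (ℓ=5, odd), read p_9/q_9
a_0=9:  p_0=9·1+0=9,  q_0=9·0+1=1
…
a_2=1:  p_2=1·37+9=46,  q_2=1·4+1=5
a_3=1:  p_3=1·46+37=83,  q_3=1·5+4=9
…
a_7=1:  p_7=1·27926+6887=34813,  q_7=1·3029+747=3776
a_8=1:  p_8=1·34813+27926=62739,  q_8=1·3776+3029=6805
a_9=4:  p_9=4·62739+34813=285769,  q_9=4·6805+3776=30996
fundamental: x₁=285769, y₁=30996  (since 81663921361 − 85·960752016 = 1)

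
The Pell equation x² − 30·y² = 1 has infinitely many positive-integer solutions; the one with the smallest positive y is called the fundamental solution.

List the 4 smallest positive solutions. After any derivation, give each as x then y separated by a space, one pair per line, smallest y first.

[5; 2,10] for √30; ℓ=2 ⇒ convergent index 1
k=0  a_k=5  p_k/q_k = 5/1
k=1  a_k=2  p_k/q_k = 11/2
→ (11, 2).  Check: 11²=121, 30·2²=120, difference 1.
(x_2, y_2) = (11·11 + 30·2·2, 11·2 + 2·11) = (241, 44)
(x_3, y_3) = (11·241 + 30·2·44, 11·44 + 2·241) = (5291, 966)
(x_4, y_4) = (11·5291 + 30·2·966, 11·966 + 2·5291) = (116161, 21208)

11 2
241 44
5291 966
116161 21208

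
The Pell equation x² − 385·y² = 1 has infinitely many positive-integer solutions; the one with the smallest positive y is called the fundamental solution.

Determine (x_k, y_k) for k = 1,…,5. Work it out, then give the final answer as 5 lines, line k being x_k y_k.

95831 4884
18367161121 936077208
3520286834677271 179410429834812
674705215289547953281 34386161802063660336
129315350969305052987065751 6590520543127714837483620

d=385: √d = [19; 1,1,1,1,1,…,1,1,38] (ℓ=16, even), read p_15/q_15
k=0  a_k=19  p_k/q_k = 19/1
k=1  a_k=1  p_k/q_k = 20/1
…
k=3  a_k=1  p_k/q_k = 59/3
…
k=5  a_k=1  p_k/q_k = 157/8
…
k=8  a_k=2  p_k/q_k = 2021/103
…
k=11  a_k=1  p_k/q_k = 13009/663
k=12  a_k=1  p_k/q_k = 23271/1186
…
k=14  a_k=1  p_k/q_k = 59551/3035
k=15  a_k=1  p_k/q_k = 95831/4884
→ (95831, 4884).  Check: 95831²=9183580561, 385·4884²=9183580560, difference 1.
k=2:  x_2 = 95831·95831+385·4884·4884 = 18367161121,  y_2 = 95831·4884+4884·95831 = 936077208
k=3:  x_3 = 95831·18367161121+385·4884·936077208 = 3520286834677271,  y_3 = 95831·936077208+4884·18367161121 = 179410429834812
k=4:  x_4 = 95831·3520286834677271+385·4884·179410429834812 = 674705215289547953281,  y_4 = 95831·179410429834812+4884·3520286834677271 = 34386161802063660336
k=5:  x_5 = 95831·674705215289547953281+385·4884·34386161802063660336 = 129315350969305052987065751,  y_5 = 95831·34386161802063660336+4884·674705215289547953281 = 6590520543127714837483620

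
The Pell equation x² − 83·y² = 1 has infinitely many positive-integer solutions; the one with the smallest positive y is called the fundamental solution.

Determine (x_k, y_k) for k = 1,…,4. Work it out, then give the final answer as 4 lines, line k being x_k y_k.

d=83: √d = [9; 9,18] (ℓ=2, even), read p_1/q_1
step 0: (9, 1)  from 9·(1,0) + (0,1)
step 1: (82, 9)  from 9·(9,1) + (1,0)
fundamental: x₁=82, y₁=9  (since 6724 − 83·81 = 1)
(82+9√83)^2 = 13447 + 1476√83
(82+9√83)^3 = 2205226 + 242055√83
(82+9√83)^4 = 361643617 + 39695544√83

82 9
13447 1476
2205226 242055
361643617 39695544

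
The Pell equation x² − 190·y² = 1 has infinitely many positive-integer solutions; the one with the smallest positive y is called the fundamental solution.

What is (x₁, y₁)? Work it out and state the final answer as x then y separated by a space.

d=190: √d = [13; 1,3,1,1,1,…,3,1,26] (ℓ=14, even), read p_13/q_13
a_0=13:  p_0=13·1+0=13,  q_0=13·0+1=1
…
a_3=1:  p_3=1·55+14=69,  q_3=1·4+1=5
a_4=1:  p_4=1·69+55=124,  q_4=1·5+4=9
…
a_7=2:  p_7=2·510+193=1213,  q_7=2·37+14=88
…
a_10=1:  p_10=1·4149+2936=7085,  q_10=1·301+213=514
a_11=1:  p_11=1·7085+4149=11234,  q_11=1·514+301=815
a_12=3:  p_12=3·11234+7085=40787,  q_12=3·815+514=2959
a_13=1:  p_13=1·40787+11234=52021,  q_13=1·2959+815=3774
→ (52021, 3774).  Check: 52021²=2706184441, 190·3774²=2706184440, difference 1.

52021 3774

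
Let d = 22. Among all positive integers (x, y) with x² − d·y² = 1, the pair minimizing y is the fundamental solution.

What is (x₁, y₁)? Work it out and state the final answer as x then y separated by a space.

197 42

[4; 1,2,4,2,1,8] for √22; ℓ=6 ⇒ convergent index 5
step 0: (4, 1)  from 4·(1,0) + (0,1)
step 1: (5, 1)  from 1·(4,1) + (1,0)
…
step 3: (61, 13)  from 4·(14,3) + (5,1)
step 4: (136, 29)  from 2·(61,13) + (14,3)
step 5: (197, 42)  from 1·(136,29) + (61,13)
(x₁, y₁) = (197, 42);  197² − 22·42² = 1 ✓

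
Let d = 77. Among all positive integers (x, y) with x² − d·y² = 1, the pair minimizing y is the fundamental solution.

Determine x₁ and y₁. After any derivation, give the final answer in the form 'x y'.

d=77: √d = [8; 1,3,2,3,1,16] (ℓ=6, even), read p_5/q_5
i=0: a=8 ⇒ p=8, q=1
…
i=3: a=2 ⇒ p=79, q=9
i=4: a=3 ⇒ p=272, q=31
i=5: a=1 ⇒ p=351, q=40
fundamental: x₁=351, y₁=40  (since 123201 − 77·1600 = 1)

351 40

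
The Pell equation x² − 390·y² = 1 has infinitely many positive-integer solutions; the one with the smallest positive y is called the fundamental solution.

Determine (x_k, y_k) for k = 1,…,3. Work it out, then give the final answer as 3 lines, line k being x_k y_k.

√390 → a₀=19, period (1,2,1,38); ℓ=4 even so k=3
k=0  a_k=19  p_k/q_k = 19/1
…
k=2  a_k=2  p_k/q_k = 59/3
k=3  a_k=1  p_k/q_k = 79/4
→ (79, 4).  Check: 79²=6241, 390·4²=6240, difference 1.
(x_2, y_2) = (79·79 + 390·4·4, 79·4 + 4·79) = (12481, 632)
(x_3, y_3) = (79·12481 + 390·4·632, 79·632 + 4·12481) = (1971919, 99852)

79 4
12481 632
1971919 99852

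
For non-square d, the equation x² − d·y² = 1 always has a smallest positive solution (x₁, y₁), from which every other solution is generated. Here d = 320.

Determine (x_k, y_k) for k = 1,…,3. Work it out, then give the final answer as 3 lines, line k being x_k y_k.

161 9
51841 2898
16692641 933147

√320 → a₀=17, period (1,7,1,34); ℓ=4 even so k=3
a_0=17:  p_0=17·1+0=17,  q_0=17·0+1=1
…
a_2=7:  p_2=7·18+17=143,  q_2=7·1+1=8
a_3=1:  p_3=1·143+18=161,  q_3=1·8+1=9
fundamental: x₁=161, y₁=9  (since 25921 − 320·81 = 1)
k=2:  x_2 = 161·161+320·9·9 = 51841,  y_2 = 161·9+9·161 = 2898
k=3:  x_3 = 161·51841+320·9·2898 = 16692641,  y_3 = 161·2898+9·51841 = 933147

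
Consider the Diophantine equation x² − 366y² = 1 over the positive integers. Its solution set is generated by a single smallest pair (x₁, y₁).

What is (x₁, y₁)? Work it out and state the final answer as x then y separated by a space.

907925 47458

√366 → a₀=19, period (7,1,1,1,2,12,2,1,1,1,7,38); ℓ=12 even so k=11
k=0  a_k=19  p_k/q_k = 19/1
k=1  a_k=7  p_k/q_k = 134/7
…
k=3  a_k=1  p_k/q_k = 287/15
k=4  a_k=1  p_k/q_k = 440/23
…
k=7  a_k=2  p_k/q_k = 30055/1571
k=8  a_k=1  p_k/q_k = 44499/2326
k=9  a_k=1  p_k/q_k = 74554/3897
k=10  a_k=1  p_k/q_k = 119053/6223
k=11  a_k=7  p_k/q_k = 907925/47458
fundamental: x₁=907925, y₁=47458  (since 824327805625 − 366·2252261764 = 1)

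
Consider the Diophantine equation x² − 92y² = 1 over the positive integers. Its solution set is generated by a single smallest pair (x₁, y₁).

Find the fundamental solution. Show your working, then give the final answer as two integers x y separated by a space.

1151 120

√92 = [9; 1,1,2,4,2,1,1,18, …], period ℓ=8 (even) → k=7
step 0: (9, 1)  from 9·(1,0) + (0,1)
step 1: (10, 1)  from 1·(9,1) + (1,0)
step 2: (19, 2)  from 1·(10,1) + (9,1)
step 3: (48, 5)  from 2·(19,2) + (10,1)
step 4: (211, 22)  from 4·(48,5) + (19,2)
step 5: (470, 49)  from 2·(211,22) + (48,5)
step 6: (681, 71)  from 1·(470,49) + (211,22)
step 7: (1151, 120)  from 1·(681,71) + (470,49)
fundamental: x₁=1151, y₁=120  (since 1324801 − 92·14400 = 1)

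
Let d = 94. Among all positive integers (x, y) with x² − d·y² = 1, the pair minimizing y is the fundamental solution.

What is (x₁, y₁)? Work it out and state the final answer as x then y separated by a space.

√94 = [9; 1,2,3,1,1,…,2,1,18, …], period ℓ=16 (even) → k=15
i=0: a=9 ⇒ p=9, q=1
i=1: a=1 ⇒ p=10, q=1
i=2: a=2 ⇒ p=29, q=3
…
i=4: a=1 ⇒ p=126, q=13
i=5: a=1 ⇒ p=223, q=23
…
i=7: a=1 ⇒ p=1464, q=151
…
i=11: a=1 ⇒ p=99455, q=10258
…
i=13: a=3 ⇒ p=652934, q=67345
i=14: a=2 ⇒ p=1490361, q=153719
i=15: a=1 ⇒ p=2143295, q=221064
fundamental: x₁=2143295, y₁=221064  (since 4593713457025 − 94·48869292096 = 1)

2143295 221064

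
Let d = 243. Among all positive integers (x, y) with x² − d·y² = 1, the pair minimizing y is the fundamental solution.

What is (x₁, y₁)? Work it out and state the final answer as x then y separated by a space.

√243 → a₀=15, period (1,1,2,3,15,3,2,1,1,30); ℓ=10 even so k=9
k=0  a_k=15  p_k/q_k = 15/1
…
k=2  a_k=1  p_k/q_k = 31/2
…
k=8  a_k=1  p_k/q_k = 41325/2651
k=9  a_k=1  p_k/q_k = 70226/4505
→ (70226, 4505).  Check: 70226²=4931691076, 243·4505²=4931691075, difference 1.

70226 4505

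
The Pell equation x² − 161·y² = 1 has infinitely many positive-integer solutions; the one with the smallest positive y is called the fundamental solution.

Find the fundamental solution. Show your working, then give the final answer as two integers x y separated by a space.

11775 928

d=161: √d = [12; 1,2,4,1,2,1,4,2,1,24] (ℓ=10, even), read p_9/q_9
k=0  a_k=12  p_k/q_k = 12/1
…
k=4  a_k=1  p_k/q_k = 203/16
…
k=6  a_k=1  p_k/q_k = 774/61
…
k=8  a_k=2  p_k/q_k = 8108/639
k=9  a_k=1  p_k/q_k = 11775/928
→ (11775, 928).  Check: 11775²=138650625, 161·928²=138650624, difference 1.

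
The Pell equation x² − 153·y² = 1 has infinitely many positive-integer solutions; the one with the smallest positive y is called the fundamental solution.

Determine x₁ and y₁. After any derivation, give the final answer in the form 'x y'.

2177 176

[12; 2,1,2,2,2,1,2,24] for √153; ℓ=8 ⇒ convergent index 7
i=0: a=12 ⇒ p=12, q=1
i=1: a=2 ⇒ p=25, q=2
i=2: a=1 ⇒ p=37, q=3
i=3: a=2 ⇒ p=99, q=8
i=4: a=2 ⇒ p=235, q=19
i=5: a=2 ⇒ p=569, q=46
i=6: a=1 ⇒ p=804, q=65
i=7: a=2 ⇒ p=2177, q=176
(x₁, y₁) = (2177, 176);  2177² − 153·176² = 1 ✓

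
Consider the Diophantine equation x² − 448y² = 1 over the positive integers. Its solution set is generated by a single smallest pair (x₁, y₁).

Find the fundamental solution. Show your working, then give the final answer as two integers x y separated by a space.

√448 = [21; 6,42, …], period ℓ=2 (even) → k=1
step 0: (21, 1)  from 21·(1,0) + (0,1)
step 1: (127, 6)  from 6·(21,1) + (1,0)
(x₁, y₁) = (127, 6);  127² − 448·6² = 1 ✓

127 6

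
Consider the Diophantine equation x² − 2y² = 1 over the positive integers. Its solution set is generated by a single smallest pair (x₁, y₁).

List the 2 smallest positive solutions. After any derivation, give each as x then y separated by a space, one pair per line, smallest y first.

d=2: √d = [1; 2] (ℓ=1, odd), read p_1/q_1
k=0  a_k=1  p_k/q_k = 1/1
k=1  a_k=2  p_k/q_k = 3/2
fundamental: x₁=3, y₁=2  (since 9 − 2·4 = 1)
k=2:  x_2 = 3·3+2·2·2 = 17,  y_2 = 3·2+2·3 = 12

3 2
17 12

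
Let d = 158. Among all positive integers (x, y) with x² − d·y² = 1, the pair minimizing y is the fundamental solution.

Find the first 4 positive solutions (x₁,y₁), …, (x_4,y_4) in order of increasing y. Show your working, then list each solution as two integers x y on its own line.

7743 616
119908097 9539376
1856896782399 147726776120
28755903452322817 2287696845454944

d=158: √d = [12; 1,1,3,12,3,1,1,24] (ℓ=8, even), read p_7/q_7
a_0=12:  p_0=12·1+0=12,  q_0=12·0+1=1
…
a_5=3:  p_5=3·1081+88=3331,  q_5=3·86+7=265
a_6=1:  p_6=1·3331+1081=4412,  q_6=1·265+86=351
a_7=1:  p_7=1·4412+3331=7743,  q_7=1·351+265=616
fundamental: x₁=7743, y₁=616  (since 59954049 − 158·379456 = 1)
(x_2, y_2) = (7743·7743 + 158·616·616, 7743·616 + 616·7743) = (119908097, 9539376)
(x_3, y_3) = (7743·119908097 + 158·616·9539376, 7743·9539376 + 616·119908097) = (1856896782399, 147726776120)
(x_4, y_4) = (7743·1856896782399 + 158·616·147726776120, 7743·147726776120 + 616·1856896782399) = (28755903452322817, 2287696845454944)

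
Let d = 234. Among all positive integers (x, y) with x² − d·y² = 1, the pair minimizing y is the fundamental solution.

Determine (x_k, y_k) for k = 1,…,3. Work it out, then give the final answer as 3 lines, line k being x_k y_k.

5201 340
54100801 3536680
562756526801 36788545020

√234 → a₀=15, period (3,2,1,2,1,2,3,30); ℓ=8 even so k=7
step 0: (15, 1)  from 15·(1,0) + (0,1)
…
step 2: (107, 7)  from 2·(46,3) + (15,1)
step 3: (153, 10)  from 1·(107,7) + (46,3)
step 4: (413, 27)  from 2·(153,10) + (107,7)
step 5: (566, 37)  from 1·(413,27) + (153,10)
step 6: (1545, 101)  from 2·(566,37) + (413,27)
step 7: (5201, 340)  from 3·(1545,101) + (566,37)
→ (5201, 340).  Check: 5201²=27050401, 234·340²=27050400, difference 1.
(5201+340√234)^2 = 54100801 + 3536680√234
(5201+340√234)^3 = 562756526801 + 36788545020√234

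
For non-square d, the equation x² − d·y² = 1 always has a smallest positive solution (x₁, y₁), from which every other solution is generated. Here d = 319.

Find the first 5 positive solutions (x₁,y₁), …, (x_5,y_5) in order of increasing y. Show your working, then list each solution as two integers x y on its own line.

√319 = [17; 1,6,5,1,4,…,6,1,34, …], period ℓ=14 (even) → k=13
k=0  a_k=17  p_k/q_k = 17/1
k=1  a_k=1  p_k/q_k = 18/1
k=2  a_k=6  p_k/q_k = 125/7
k=3  a_k=5  p_k/q_k = 643/36
k=4  a_k=1  p_k/q_k = 768/43
…
k=6  a_k=3  p_k/q_k = 11913/667
k=7  a_k=1  p_k/q_k = 15628/875
k=8  a_k=3  p_k/q_k = 58797/3292
k=9  a_k=4  p_k/q_k = 250816/14043
…
k=11  a_k=5  p_k/q_k = 1798881/100718
k=12  a_k=6  p_k/q_k = 11102899/621643
k=13  a_k=1  p_k/q_k = 12901780/722361
→ (12901780, 722361).  Check: 12901780²=166455927168400, 319·722361²=166455927168399, difference 1.
k=2:  x_2 = 12901780·12901780+319·722361·722361 = 332911854336799,  y_2 = 12901780·722361+722361·12901780 = 18639485405160
k=3:  x_3 = 12901780·332911854336799+319·722361·18639485405160 = 8590311008090840302660,  y_3 = 12901780·18639485405160+722361·332911854336799 = 480965080021169647239
k=4:  x_4 = 12901780·8590311008090840302660+319·722361·480965080021169647239 = 221660605515932150288251132801,  y_4 = 12901780·480965080021169647239+722361·8590311008090840302660 = 12410611300231033623224965680
k=5:  x_5 = 12901780·221660605515932150288251132801+319·722361·12410611300231033623224965680 = 5719632734066677605580897309458268900,  y_5 = 12901780·12410611300231033623224965680+722361·221660605515932150288251132801 = 320237953322189008993822774252173561

12901780 722361
332911854336799 18639485405160
8590311008090840302660 480965080021169647239
221660605515932150288251132801 12410611300231033623224965680
5719632734066677605580897309458268900 320237953322189008993822774252173561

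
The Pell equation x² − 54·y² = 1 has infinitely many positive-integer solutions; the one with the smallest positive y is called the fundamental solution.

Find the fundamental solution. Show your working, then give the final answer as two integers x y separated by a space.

485 66

[7; 2,1,6,1,2,14] for √54; ℓ=6 ⇒ convergent index 5
step 0: (7, 1)  from 7·(1,0) + (0,1)
…
step 2: (22, 3)  from 1·(15,2) + (7,1)
step 3: (147, 20)  from 6·(22,3) + (15,2)
step 4: (169, 23)  from 1·(147,20) + (22,3)
step 5: (485, 66)  from 2·(169,23) + (147,20)
fundamental: x₁=485, y₁=66  (since 235225 − 54·4356 = 1)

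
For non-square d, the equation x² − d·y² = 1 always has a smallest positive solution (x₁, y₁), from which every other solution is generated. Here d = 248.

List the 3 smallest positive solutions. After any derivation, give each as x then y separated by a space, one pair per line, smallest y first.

63 4
7937 504
999999 63500

[15; 1,2,1,30] for √248; ℓ=4 ⇒ convergent index 3
i=0: a=15 ⇒ p=15, q=1
i=1: a=1 ⇒ p=16, q=1
i=2: a=2 ⇒ p=47, q=3
i=3: a=1 ⇒ p=63, q=4
(x₁, y₁) = (63, 4);  63² − 248·4² = 1 ✓
n=2: (63,4)∘(63,4) = (63·63+248·4·4, 63·4+4·63) = (7937,504)
n=3: (7937,504)∘(63,4) = (63·7937+248·4·504, 63·504+4·7937) = (999999,63500)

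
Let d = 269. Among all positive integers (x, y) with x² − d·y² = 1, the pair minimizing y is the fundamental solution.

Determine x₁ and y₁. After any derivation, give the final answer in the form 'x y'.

13449 820

d=269: √d = [16; 2,2,32] (ℓ=3, odd), read p_5/q_5
k=0  a_k=16  p_k/q_k = 16/1
k=1  a_k=2  p_k/q_k = 33/2
k=2  a_k=2  p_k/q_k = 82/5
k=3  a_k=32  p_k/q_k = 2657/162
k=4  a_k=2  p_k/q_k = 5396/329
k=5  a_k=2  p_k/q_k = 13449/820
fundamental: x₁=13449, y₁=820  (since 180875601 − 269·672400 = 1)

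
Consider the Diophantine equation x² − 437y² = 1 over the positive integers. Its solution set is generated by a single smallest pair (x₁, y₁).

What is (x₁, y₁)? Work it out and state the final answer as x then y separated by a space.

4599 220

√437 → a₀=20, period (1,9,2,9,1,40); ℓ=6 even so k=5
a_0=20:  p_0=20·1+0=20,  q_0=20·0+1=1
…
a_4=9:  p_4=9·439+209=4160,  q_4=9·21+10=199
a_5=1:  p_5=1·4160+439=4599,  q_5=1·199+21=220
fundamental: x₁=4599, y₁=220  (since 21150801 − 437·48400 = 1)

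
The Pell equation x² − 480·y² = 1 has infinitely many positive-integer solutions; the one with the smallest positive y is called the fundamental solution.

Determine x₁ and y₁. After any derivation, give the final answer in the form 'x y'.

241 11

√480 = [21; 1,9,1,42, …], period ℓ=4 (even) → k=3
step 0: (21, 1)  from 21·(1,0) + (0,1)
…
step 2: (219, 10)  from 9·(22,1) + (21,1)
step 3: (241, 11)  from 1·(219,10) + (22,1)
(x₁, y₁) = (241, 11);  241² − 480·11² = 1 ✓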